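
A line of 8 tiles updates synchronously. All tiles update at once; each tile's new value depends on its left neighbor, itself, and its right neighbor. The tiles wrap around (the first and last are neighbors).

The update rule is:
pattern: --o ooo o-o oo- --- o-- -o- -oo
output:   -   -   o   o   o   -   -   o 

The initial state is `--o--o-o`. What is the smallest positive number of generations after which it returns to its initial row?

generation 1: ------o-
generation 2: ooooo---
generation 3: o---o-o-
generation 4: --o--o-o

4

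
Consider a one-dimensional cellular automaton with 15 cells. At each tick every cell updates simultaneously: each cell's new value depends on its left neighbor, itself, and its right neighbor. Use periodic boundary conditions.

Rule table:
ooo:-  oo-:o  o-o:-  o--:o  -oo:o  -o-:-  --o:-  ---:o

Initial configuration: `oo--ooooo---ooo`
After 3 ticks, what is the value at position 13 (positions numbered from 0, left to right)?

-oo-o---ooo-o--
-oo--oo-o-o--oo
-ooo-oo----o-oo
position 13 holds o

o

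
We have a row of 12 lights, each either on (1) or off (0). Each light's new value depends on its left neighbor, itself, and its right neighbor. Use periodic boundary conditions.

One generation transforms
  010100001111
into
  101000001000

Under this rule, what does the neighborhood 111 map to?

At position 9 the neighborhood is 111; the next row has 0 there.

0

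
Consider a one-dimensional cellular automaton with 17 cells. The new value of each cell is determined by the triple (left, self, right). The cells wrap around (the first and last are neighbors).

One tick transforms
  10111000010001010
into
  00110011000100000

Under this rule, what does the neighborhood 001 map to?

At position 8 the neighborhood is 001; the next row has 0 there.

0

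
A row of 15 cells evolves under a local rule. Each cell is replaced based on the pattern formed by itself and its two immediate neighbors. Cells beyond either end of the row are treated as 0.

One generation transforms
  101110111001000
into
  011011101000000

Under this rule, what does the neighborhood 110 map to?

At position 4 the neighborhood is 110; the next row has 1 there.

1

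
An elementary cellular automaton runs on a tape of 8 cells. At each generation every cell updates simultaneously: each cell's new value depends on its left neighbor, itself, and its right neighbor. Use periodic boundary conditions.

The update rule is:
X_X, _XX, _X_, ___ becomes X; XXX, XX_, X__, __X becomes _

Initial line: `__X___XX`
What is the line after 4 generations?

generation 1: __X_X_X_
generation 2: X_XXXXX_
generation 3: XXX____X
generation 4: ____XX_X

____XX_X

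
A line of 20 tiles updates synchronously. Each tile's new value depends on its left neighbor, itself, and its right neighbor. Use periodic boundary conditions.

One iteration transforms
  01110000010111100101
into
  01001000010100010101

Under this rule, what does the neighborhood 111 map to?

0

At position 2 the neighborhood is 111; the next row has 0 there.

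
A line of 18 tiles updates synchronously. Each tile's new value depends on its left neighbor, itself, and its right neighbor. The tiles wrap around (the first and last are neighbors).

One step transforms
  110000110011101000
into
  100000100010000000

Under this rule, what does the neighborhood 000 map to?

At position 3 the neighborhood is 000; the next row has 0 there.

0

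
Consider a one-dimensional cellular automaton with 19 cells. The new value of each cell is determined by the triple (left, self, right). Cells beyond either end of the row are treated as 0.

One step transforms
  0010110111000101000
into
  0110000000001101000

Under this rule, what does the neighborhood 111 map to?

0

At position 8 the neighborhood is 111; the next row has 0 there.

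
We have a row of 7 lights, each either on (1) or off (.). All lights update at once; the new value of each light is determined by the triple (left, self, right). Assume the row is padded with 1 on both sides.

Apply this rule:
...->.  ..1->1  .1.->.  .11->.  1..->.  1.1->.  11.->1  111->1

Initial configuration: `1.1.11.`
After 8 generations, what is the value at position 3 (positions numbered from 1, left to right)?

generation 1: 1....1.
generation 2: 1...1..
generation 3: 1..1..1
generation 4: 1.1..1.
generation 5: 1...1..  (repeats generation 2; period 3)
generation 8: 1...1..
position 3 holds .

.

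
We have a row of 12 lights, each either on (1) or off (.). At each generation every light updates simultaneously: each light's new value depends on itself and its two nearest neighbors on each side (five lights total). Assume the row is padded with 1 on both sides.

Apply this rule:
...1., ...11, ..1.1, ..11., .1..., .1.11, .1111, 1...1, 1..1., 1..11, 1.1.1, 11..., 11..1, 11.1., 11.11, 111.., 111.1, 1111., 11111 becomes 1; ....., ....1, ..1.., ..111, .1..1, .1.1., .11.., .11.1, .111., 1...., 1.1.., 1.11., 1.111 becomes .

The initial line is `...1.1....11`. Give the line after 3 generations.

11111111..11

generation 1: 1111..1..1.1
generation 2: 111111..111.
generation 3: 11111111..11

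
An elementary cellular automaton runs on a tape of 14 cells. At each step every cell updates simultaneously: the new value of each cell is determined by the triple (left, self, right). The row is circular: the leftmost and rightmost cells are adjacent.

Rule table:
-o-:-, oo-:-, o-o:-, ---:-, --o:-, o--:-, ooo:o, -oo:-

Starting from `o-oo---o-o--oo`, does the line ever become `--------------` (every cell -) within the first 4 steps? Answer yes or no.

step 1: -------------o
step 2: --------------
all cells are - at step 2

yes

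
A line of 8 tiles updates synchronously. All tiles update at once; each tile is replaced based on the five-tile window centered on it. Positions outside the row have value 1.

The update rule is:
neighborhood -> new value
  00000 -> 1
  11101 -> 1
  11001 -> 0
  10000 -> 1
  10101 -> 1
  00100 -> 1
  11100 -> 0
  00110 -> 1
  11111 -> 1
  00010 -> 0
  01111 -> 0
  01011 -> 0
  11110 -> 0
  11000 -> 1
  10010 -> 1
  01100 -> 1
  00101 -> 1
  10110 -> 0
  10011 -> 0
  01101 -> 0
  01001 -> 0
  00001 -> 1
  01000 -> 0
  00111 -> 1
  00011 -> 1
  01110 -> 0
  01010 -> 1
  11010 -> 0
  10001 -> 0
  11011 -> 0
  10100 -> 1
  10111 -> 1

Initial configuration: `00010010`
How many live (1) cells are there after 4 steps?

5

step 1: 10010110
step 2: 00110000
step 3: 00111111
step 4: 00101111
count of 1: 5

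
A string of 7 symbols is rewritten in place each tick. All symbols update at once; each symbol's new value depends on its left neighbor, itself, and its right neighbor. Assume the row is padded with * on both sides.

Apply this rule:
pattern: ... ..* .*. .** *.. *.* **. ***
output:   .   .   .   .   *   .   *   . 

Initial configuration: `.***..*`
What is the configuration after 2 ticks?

*...**.

...**..
*...**.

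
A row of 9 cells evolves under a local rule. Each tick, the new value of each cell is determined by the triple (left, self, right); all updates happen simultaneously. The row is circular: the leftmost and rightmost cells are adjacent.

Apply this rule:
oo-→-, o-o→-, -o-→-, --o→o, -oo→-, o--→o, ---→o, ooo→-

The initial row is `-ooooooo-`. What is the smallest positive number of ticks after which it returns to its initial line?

o-------o
-ooooooo-

2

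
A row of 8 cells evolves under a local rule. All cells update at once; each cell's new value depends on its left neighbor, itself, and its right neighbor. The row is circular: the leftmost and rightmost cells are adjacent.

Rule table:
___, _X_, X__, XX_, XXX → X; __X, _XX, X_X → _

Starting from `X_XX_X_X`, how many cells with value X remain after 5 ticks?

3

X__X_X__
XX_X_XX_
_X_X__X_
_X_XX_XX
_X__X__X
count of X: 3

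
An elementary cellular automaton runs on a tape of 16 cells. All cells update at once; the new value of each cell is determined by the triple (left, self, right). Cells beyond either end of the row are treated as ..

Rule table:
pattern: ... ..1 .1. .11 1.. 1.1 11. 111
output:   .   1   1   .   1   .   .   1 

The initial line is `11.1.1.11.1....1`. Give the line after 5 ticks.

tick 1: ...1.1....11..11
tick 2: ..11.11..1..11..
tick 3: .1.....11111..1.
tick 4: 111...1.111.1111
tick 5: .1.1.11..1...11.

.1.1.11..1...11.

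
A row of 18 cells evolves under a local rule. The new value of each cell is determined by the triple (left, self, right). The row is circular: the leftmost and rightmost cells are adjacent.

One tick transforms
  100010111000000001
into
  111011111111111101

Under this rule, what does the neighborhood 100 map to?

1

At position 1 the neighborhood is 100; the next row has 1 there.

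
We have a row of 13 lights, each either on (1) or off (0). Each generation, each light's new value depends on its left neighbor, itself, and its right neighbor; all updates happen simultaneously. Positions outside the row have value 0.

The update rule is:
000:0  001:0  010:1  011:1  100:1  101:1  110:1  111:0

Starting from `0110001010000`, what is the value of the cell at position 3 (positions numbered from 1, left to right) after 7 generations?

0

0111001111000
0101101001100
0111111101110
0100000111011
0110000101111
0111000111001
0101100101101
position 3 holds 0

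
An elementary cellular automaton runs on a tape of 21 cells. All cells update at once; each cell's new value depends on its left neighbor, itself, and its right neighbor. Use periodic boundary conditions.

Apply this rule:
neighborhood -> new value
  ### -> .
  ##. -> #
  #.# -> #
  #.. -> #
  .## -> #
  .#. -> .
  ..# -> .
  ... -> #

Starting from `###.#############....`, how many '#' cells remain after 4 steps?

#.###...........####.
.##.###########.#..##
#####.........##.#.##
....#########.###.##.
count of #: 14

14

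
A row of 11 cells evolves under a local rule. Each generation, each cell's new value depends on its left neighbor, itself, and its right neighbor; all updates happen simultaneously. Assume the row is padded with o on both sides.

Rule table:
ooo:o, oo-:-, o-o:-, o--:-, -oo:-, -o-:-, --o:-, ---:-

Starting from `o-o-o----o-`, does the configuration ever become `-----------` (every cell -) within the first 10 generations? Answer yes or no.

yes

generation 1: -----------
all cells are - at generation 1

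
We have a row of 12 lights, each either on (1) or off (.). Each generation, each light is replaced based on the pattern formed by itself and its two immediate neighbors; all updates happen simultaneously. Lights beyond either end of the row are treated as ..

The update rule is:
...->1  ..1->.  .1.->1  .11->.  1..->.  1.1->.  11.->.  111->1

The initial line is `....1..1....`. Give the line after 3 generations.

.1..1..1..1.

111.1..1.111
.1..1..1..1.
.1..1..1..1.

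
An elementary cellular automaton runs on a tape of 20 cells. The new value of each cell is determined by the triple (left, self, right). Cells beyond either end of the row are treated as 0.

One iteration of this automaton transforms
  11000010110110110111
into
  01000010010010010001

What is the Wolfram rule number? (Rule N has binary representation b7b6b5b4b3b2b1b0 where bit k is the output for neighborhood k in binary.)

68

position 18: 111 → 0  (bit 7 = 0)
position 1: 110 → 1  (bit 6 = 1)
position 7: 101 → 0  (bit 5 = 0)
position 2: 100 → 0  (bit 4 = 0)
position 0: 011 → 0  (bit 3 = 0)
position 6: 010 → 1  (bit 2 = 1)
position 5: 001 → 0  (bit 1 = 0)
position 3: 000 → 0  (bit 0 = 0)
bits b7..b0 = 01000100 = 68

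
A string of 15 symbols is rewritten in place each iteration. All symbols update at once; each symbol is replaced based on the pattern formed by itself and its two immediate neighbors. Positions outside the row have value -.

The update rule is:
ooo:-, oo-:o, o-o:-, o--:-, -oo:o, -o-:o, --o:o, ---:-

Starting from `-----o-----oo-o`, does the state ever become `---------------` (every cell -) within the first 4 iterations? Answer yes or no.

no

----oo----ooo-o
---ooo---oo-o-o
--oo-o--ooo-o-o
-ooo-o-oo-o-o-o
iteration 4 is -ooo-o-oo-o-o-o, still not uniform -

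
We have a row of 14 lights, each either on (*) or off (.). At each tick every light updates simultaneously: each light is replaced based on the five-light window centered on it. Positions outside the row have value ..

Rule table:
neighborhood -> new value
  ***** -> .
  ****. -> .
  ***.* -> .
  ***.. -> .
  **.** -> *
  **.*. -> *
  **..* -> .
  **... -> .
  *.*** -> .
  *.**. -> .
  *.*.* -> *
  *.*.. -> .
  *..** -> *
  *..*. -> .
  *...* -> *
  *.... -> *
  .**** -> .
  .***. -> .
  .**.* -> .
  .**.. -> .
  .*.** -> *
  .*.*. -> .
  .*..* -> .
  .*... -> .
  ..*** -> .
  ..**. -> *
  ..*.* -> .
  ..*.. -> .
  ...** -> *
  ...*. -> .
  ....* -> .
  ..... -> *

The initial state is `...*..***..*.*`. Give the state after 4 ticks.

*....*........
..*....*******
....*.*.......
**......******

**......******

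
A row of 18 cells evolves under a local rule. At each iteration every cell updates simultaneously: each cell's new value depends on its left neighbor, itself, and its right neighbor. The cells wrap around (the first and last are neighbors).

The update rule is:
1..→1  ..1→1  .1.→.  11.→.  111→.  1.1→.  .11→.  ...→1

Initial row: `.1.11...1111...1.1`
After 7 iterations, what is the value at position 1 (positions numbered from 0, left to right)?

iteration 1: .....111....111...
iteration 2: 11111...1111...111
iteration 3: .....111....111...  (repeats iteration 1; period 2)
iteration 7: .....111....111...
position 1 holds .

.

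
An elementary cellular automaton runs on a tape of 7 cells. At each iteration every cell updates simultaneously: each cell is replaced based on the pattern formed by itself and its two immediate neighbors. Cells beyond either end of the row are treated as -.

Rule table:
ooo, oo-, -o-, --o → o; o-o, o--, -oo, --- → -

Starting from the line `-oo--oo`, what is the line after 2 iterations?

o-o-o-o

iteration 1: o-o-o-o
iteration 2: o-o-o-o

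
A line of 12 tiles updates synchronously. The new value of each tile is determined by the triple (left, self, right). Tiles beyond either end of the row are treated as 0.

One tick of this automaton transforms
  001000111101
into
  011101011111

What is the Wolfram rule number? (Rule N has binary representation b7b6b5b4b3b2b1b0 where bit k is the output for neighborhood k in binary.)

246

position 7: 111 → 1  (bit 7 = 1)
position 9: 110 → 1  (bit 6 = 1)
position 10: 101 → 1  (bit 5 = 1)
position 3: 100 → 1  (bit 4 = 1)
position 6: 011 → 0  (bit 3 = 0)
position 2: 010 → 1  (bit 2 = 1)
position 1: 001 → 1  (bit 1 = 1)
position 0: 000 → 0  (bit 0 = 0)
bits b7..b0 = 11110110 = 246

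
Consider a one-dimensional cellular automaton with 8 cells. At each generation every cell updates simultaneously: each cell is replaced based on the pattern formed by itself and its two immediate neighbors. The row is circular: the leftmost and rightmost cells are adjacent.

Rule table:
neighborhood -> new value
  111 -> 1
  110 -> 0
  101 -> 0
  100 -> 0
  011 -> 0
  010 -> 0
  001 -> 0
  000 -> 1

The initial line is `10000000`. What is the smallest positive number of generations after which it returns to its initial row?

00111110
10011100
00001000
11100011
11001001
10000000

6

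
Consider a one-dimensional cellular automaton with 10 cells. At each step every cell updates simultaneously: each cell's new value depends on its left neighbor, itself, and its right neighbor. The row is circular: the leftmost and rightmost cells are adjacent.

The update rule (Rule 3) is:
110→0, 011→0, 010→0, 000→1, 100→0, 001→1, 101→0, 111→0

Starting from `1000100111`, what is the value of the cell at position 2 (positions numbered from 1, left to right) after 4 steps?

0011001000
1100010011
0001100100
1110001001
position 2 holds 1

1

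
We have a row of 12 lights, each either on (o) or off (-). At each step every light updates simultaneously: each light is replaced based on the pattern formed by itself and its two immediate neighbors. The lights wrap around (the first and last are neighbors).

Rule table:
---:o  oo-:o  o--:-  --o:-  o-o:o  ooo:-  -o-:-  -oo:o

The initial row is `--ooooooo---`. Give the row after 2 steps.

o-o-----o-oo
oo--ooo--oo-

oo--ooo--oo-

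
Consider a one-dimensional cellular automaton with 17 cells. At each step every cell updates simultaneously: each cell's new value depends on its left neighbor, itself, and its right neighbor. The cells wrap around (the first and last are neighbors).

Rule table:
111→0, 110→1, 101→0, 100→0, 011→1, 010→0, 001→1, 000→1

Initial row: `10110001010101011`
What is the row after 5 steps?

01100110111001010

step 1: 10110110000000010
step 2: 00110110111111100
step 3: 11110110100000101
step 4: 00010110001111001
step 5: 01100110111001010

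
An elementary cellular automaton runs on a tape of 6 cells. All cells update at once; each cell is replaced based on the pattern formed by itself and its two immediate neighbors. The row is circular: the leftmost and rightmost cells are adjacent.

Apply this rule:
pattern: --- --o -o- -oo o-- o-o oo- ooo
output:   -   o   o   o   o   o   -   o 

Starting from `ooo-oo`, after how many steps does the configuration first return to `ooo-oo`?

step 1: oo-ooo
step 2: o-oooo
step 3: -ooooo
step 4: ooooo-
step 5: oooo-o
step 6: ooo-oo

6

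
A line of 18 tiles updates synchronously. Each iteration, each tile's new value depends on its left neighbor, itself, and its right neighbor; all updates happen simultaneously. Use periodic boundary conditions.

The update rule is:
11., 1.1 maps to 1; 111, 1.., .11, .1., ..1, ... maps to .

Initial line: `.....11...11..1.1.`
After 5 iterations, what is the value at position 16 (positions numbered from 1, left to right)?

.

......1....1...1..
..................
..................  (fixed point — unchanged through iteration 5)
position 16 holds .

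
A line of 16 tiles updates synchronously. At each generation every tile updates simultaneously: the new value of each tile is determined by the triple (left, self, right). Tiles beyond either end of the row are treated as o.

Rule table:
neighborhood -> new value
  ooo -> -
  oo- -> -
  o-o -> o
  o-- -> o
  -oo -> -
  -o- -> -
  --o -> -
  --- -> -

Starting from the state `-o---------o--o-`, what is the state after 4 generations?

o-o---------o--o
-o-o---------o--
o-o-o---------o-
-o-o-o---------o

-o-o-o---------o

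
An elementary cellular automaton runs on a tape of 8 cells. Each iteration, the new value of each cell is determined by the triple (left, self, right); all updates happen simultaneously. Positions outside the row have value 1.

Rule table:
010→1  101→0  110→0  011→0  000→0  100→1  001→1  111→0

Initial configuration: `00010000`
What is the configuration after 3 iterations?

iteration 1: 10111001
iteration 2: 00000110
iteration 3: 10001000

10001000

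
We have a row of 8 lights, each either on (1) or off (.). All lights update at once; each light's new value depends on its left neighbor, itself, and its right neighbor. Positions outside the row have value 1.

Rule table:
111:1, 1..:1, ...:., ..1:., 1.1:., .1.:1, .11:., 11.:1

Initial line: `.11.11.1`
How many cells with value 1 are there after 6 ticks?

..1..1..
1.11.11.
1..1..1.
11.11.1.
11..1.1.
111.1.1.
count of 1: 5

5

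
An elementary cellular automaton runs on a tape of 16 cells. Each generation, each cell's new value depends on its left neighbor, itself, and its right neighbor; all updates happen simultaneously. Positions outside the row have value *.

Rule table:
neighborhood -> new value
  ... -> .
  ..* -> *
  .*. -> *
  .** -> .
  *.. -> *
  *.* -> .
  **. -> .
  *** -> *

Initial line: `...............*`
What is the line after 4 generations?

...*.......***.*

*.............*.
.*...........**.
.**.........*...
...*.......***.*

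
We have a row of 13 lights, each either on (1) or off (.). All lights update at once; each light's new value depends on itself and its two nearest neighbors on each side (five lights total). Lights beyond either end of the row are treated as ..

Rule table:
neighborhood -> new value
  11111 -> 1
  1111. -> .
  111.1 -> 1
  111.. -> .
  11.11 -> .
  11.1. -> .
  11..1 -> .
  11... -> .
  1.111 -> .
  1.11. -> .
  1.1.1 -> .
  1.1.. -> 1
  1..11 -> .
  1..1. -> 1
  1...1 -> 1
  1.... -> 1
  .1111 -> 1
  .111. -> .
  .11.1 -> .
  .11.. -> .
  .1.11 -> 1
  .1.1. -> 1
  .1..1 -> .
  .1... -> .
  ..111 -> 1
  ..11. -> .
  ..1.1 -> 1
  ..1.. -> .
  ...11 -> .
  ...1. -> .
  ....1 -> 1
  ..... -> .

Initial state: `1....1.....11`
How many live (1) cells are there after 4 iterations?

iteration 1: ..11...1.1...
iteration 2: 1....1.111.1.
iteration 3: ..11.11..1.1.
iteration 4: 1.......1111.
count of 1: 5

5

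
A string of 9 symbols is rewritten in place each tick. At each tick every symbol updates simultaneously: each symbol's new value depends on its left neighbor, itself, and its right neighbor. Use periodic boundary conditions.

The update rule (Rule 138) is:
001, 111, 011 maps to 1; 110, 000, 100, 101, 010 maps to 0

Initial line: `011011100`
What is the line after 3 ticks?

001100011

110011000
100110001
001100011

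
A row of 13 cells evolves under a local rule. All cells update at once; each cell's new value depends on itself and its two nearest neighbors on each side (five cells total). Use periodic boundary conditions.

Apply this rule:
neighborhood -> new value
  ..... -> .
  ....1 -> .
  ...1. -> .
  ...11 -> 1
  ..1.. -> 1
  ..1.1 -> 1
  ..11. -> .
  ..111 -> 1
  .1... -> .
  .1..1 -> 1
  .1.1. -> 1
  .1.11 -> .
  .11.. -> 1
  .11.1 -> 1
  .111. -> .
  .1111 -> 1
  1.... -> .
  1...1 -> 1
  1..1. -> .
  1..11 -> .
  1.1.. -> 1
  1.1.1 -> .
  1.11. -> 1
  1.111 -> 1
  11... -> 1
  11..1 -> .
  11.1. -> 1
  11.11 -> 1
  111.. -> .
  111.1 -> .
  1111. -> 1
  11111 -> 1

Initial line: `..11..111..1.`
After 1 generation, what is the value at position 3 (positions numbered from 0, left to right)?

1

11.1..1....1.
position 3 holds 1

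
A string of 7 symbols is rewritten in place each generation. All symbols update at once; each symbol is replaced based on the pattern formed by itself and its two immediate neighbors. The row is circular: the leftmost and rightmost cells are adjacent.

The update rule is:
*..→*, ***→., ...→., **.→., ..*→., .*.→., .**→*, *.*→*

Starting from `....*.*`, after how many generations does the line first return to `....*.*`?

*....*.
.*....*
*.*....
.*.*...
..*.*..
...*.*.
....*.*

7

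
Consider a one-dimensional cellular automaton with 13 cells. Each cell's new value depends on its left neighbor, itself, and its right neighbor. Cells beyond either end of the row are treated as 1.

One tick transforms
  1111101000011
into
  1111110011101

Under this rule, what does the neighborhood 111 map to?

1

At position 0 the neighborhood is 111; the next row has 1 there.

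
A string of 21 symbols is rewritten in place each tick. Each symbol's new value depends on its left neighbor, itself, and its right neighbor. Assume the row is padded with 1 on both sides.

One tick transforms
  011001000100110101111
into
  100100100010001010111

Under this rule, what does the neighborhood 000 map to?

At position 7 the neighborhood is 000; the next row has 0 there.

0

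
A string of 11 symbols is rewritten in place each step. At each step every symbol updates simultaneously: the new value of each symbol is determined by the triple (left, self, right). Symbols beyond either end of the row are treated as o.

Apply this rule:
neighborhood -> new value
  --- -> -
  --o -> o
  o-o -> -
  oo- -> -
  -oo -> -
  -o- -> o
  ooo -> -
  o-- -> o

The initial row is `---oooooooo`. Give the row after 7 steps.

step 1: o-o--------
step 2: --oo------o
step 3: oo--o----o-
step 4: --oooo--oo-
step 5: oo----oo---
step 6: --o--o--o-o
step 7: ooooooooo--

ooooooooo--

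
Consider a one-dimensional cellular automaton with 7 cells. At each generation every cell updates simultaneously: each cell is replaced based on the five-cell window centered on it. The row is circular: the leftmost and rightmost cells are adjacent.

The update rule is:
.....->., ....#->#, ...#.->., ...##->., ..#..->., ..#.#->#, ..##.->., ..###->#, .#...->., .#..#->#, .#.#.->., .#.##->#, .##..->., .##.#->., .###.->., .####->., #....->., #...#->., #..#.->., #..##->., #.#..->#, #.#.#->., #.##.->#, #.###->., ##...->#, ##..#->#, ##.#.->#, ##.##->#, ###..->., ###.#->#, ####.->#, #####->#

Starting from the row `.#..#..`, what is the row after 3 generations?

..#....
#......
.....#.

.....#.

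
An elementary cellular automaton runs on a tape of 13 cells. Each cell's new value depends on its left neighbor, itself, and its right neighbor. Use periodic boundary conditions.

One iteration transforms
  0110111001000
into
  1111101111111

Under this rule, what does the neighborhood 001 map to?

At position 0 the neighborhood is 001; the next row has 1 there.

1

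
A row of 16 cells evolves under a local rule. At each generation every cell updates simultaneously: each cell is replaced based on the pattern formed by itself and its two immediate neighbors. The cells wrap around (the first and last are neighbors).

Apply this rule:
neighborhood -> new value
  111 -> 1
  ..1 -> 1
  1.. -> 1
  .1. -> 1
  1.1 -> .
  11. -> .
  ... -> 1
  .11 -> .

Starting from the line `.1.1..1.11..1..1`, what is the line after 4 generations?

111.11111111....

.1.1111...111111
.1..11.111.1111.
1111....1...11.1
111.11111111....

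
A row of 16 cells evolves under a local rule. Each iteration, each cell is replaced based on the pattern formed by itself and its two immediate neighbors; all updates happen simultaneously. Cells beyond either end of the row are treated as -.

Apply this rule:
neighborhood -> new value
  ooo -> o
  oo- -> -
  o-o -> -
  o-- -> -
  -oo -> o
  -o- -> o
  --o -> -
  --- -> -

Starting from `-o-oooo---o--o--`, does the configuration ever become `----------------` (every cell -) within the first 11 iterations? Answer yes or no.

no

-o-ooo----o--o--
-o-oo-----o--o--
-o-o------o--o--
-o-o------o--o--  (fixed point — unchanged through iteration 11)
iteration 11 is -o-o------o--o--, still not uniform -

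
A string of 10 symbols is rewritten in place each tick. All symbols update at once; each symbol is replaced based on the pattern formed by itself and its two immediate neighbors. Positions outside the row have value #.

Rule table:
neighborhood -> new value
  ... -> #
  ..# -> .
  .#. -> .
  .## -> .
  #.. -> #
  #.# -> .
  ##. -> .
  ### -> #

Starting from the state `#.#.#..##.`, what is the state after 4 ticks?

##...#..#.

tick 1: .....#....
tick 2: ####..###.
tick 3: ###.#..#..
tick 4: ##...#..#.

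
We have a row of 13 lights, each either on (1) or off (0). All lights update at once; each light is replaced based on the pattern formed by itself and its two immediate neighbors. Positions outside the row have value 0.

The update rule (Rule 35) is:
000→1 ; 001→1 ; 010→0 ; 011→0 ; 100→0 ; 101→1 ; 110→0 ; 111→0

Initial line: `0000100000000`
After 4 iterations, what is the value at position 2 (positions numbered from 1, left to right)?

1111001111111
0000010000000
1111100111111
0000001000000
position 2 holds 0

0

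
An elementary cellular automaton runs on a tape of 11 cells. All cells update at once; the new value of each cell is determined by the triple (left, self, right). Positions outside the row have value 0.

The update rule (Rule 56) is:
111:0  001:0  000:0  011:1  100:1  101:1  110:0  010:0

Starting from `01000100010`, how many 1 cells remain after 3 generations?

generation 1: 00100010001
generation 2: 00010001000
generation 3: 00001000100
count of 1: 2

2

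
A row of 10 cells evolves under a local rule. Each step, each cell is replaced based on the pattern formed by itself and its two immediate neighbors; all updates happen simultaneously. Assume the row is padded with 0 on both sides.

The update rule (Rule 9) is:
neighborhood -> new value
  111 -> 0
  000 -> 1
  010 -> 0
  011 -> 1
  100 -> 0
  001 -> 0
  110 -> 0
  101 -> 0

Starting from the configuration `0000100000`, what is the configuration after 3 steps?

step 1: 1110001111
step 2: 1000101000
step 3: 0010000011

0010000011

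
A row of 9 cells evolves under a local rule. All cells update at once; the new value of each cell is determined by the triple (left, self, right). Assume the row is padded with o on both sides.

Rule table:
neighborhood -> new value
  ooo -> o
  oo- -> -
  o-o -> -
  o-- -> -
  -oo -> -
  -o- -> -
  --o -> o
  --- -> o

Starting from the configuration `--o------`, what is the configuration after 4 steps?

step 1: -o--ooooo
step 2: ---o-oooo
step 3: -oo---ooo
step 4: ----oo-oo

----oo-oo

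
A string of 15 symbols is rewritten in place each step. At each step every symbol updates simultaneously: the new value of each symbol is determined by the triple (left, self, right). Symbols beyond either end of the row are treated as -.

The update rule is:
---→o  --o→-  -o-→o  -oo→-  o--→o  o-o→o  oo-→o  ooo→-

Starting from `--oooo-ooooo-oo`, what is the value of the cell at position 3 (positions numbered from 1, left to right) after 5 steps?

step 1: o----oo----oo-o
step 2: oooo--oooo--ooo
step 3: ---oo----oo---o
step 4: oo--oooo--ooo-o
step 5: -oo----oo---ooo
position 3 holds o

o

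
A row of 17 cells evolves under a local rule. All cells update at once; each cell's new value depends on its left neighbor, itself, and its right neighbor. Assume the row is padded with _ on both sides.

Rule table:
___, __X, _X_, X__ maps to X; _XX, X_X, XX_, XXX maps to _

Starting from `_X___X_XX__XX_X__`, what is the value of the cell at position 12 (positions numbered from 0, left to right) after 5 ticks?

tick 1: XXXXXX___XX___XXX
tick 2: ______XXX__XXX___
tick 3: XXXXXX___XX___XXX  (repeats tick 1; period 2)
tick 5: XXXXXX___XX___XXX
position 12 holds _

_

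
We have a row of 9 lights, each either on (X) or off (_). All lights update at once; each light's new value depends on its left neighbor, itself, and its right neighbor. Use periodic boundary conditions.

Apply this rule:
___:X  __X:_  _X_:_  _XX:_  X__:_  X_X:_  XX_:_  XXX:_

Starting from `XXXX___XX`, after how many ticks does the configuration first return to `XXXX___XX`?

tick 1: _____X___
tick 2: XXXX___XX

2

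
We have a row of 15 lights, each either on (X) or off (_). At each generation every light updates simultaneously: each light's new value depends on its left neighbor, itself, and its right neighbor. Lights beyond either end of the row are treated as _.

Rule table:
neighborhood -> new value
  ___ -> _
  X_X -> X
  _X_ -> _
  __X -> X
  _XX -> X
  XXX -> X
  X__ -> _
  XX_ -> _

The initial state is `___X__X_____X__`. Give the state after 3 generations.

X__X_____X_____

generation 1: __X__X_____X___
generation 2: _X__X_____X____
generation 3: X__X_____X_____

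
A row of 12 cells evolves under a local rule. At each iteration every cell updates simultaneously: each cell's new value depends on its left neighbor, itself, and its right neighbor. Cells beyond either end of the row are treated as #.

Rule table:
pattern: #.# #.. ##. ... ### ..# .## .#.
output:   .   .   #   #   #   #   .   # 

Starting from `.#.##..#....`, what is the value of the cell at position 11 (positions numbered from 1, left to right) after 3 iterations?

.

iteration 1: .#..#.##.###
iteration 2: .#.##..#..##
iteration 3: .#..#.##.#.#
position 11 holds .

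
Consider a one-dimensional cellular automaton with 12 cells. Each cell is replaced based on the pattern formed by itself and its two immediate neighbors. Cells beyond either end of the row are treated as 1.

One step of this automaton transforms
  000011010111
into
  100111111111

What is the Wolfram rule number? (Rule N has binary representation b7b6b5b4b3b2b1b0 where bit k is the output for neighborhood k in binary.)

254

position 10: 111 → 1  (bit 7 = 1)
position 5: 110 → 1  (bit 6 = 1)
position 6: 101 → 1  (bit 5 = 1)
position 0: 100 → 1  (bit 4 = 1)
position 4: 011 → 1  (bit 3 = 1)
position 7: 010 → 1  (bit 2 = 1)
position 3: 001 → 1  (bit 1 = 1)
position 1: 000 → 0  (bit 0 = 0)
bits b7..b0 = 11111110 = 254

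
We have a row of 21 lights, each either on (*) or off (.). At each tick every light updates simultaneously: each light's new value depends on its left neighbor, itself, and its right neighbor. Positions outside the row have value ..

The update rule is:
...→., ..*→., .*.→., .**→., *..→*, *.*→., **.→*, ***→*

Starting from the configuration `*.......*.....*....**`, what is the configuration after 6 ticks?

.*.......*.....*....*
..*.......*.....*....
...*.......*.....*...
....*.......*.....*..
.....*.......*.....*.
......*.......*.....*

......*.......*.....*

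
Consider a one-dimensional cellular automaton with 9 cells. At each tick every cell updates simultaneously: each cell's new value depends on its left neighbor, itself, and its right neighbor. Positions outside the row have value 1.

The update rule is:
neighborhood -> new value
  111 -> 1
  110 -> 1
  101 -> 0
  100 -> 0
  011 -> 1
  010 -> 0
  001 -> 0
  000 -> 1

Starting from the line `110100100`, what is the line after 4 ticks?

110111110

tick 1: 110000000
tick 2: 110111110
tick 3: 110111110  (fixed point — unchanged through tick 4)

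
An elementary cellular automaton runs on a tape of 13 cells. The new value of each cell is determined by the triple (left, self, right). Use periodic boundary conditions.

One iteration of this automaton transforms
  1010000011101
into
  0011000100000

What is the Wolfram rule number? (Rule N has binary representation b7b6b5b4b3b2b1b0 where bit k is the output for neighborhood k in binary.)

position 9: 111 → 0  (bit 7 = 0)
position 0: 110 → 0  (bit 6 = 0)
position 1: 101 → 0  (bit 5 = 0)
position 3: 100 → 1  (bit 4 = 1)
position 8: 011 → 0  (bit 3 = 0)
position 2: 010 → 1  (bit 2 = 1)
position 7: 001 → 1  (bit 1 = 1)
position 4: 000 → 0  (bit 0 = 0)
bits b7..b0 = 00010110 = 22

22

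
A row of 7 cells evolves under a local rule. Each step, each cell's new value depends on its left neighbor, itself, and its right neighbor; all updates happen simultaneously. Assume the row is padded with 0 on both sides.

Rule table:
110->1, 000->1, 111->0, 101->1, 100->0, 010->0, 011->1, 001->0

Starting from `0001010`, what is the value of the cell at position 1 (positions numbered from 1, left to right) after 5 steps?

1

1100100
1100001
1101100
1111101
1000110
position 1 holds 1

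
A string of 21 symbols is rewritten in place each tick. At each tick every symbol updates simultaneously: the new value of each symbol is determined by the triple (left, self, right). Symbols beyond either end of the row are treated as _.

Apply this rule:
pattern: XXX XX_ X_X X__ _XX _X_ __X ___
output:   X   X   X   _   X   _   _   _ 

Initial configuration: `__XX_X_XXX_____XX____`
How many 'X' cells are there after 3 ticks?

10

tick 1: __XXX_XXXX_____XX____
tick 2: __XXXXXXXX_____XX____
tick 3: __XXXXXXXX_____XX____
count of X: 10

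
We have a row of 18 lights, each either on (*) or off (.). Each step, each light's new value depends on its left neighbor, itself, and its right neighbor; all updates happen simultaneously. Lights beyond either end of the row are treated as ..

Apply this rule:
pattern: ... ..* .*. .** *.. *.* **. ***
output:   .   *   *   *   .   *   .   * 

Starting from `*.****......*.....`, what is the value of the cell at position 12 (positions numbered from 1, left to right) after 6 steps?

.

*****......**.....
****......**......
***......**.......
**......**........
*......**.........
*.....**..........
position 12 holds .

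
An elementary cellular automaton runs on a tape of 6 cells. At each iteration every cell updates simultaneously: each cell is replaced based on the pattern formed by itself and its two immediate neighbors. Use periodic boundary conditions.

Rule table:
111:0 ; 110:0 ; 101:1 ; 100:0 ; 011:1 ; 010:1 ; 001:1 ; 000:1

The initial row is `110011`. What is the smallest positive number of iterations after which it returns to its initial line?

iteration 1: 000110
iteration 2: 111100
iteration 3: 100001
iteration 4: 001111
iteration 5: 011000
iteration 6: 110011

6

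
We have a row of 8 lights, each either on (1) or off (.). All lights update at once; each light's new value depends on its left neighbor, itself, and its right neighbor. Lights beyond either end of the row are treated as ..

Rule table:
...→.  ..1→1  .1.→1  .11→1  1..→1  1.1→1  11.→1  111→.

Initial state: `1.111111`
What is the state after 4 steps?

111....1
1.11..11
11111111
1......1

1......1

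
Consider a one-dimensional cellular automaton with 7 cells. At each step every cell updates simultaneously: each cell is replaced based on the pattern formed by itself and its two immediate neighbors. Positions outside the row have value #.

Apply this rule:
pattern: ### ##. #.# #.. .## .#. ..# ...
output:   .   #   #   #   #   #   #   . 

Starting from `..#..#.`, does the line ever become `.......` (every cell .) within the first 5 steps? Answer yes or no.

#######
.......
all cells are . at step 2

yes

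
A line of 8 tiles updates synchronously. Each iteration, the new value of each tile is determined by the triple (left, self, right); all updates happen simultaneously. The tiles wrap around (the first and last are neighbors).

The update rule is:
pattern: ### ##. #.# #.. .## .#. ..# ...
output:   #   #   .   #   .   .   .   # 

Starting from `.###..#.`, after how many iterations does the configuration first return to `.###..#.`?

8

iteration 1: ..###..#
iteration 2: #..###..
iteration 3: .#..###.
iteration 4: ..#..###
iteration 5: #..#..##
iteration 6: ##..#..#
iteration 7: ###..#..
iteration 8: .###..#.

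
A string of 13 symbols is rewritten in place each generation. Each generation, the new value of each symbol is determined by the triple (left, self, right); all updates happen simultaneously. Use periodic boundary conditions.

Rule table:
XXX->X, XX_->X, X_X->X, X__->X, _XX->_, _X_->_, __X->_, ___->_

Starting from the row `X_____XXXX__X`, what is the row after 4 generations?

XX_____XXXX__
_XX_____XXXX_
__XX_____XXXX
X__XX_____XXX

X__XX_____XXX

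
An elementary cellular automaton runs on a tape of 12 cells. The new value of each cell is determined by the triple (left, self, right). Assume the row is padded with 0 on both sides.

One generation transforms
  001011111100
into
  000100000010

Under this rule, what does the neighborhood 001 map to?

At position 1 the neighborhood is 001; the next row has 0 there.

0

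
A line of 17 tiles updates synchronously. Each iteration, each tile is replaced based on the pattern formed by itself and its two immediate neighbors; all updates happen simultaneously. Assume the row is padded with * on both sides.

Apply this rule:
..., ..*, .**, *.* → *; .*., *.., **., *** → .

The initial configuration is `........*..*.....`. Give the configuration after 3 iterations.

...******..**..**

.*******..*..****
**.......*..**...
...******..**..**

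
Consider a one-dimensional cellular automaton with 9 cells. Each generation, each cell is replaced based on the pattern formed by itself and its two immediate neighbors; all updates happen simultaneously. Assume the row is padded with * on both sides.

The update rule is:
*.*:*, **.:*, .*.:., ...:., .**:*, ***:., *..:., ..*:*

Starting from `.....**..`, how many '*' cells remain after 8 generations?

generation 1: ....***.*
generation 2: ...**.***
generation 3: ..*****..
generation 4: .**...*.*
generation 5: ***..*.**
generation 6: ..*.*.**.
generation 7: .*.*.****
generation 8: *.*.**...
count of *: 4

4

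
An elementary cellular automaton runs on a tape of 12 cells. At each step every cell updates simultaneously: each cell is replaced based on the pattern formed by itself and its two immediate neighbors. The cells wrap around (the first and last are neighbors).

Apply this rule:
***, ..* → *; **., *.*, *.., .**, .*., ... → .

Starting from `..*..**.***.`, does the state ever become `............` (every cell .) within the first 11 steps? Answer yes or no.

.*..*....*..
*..*....*...
..*....*...*
.*....*...*.
*....*...*..
....*...*..*
...*...*..*.
..*...*..*..
.*...*..*...
*...*..*....
...*..*....*
step 11 is ...*..*....*, still not uniform .

no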